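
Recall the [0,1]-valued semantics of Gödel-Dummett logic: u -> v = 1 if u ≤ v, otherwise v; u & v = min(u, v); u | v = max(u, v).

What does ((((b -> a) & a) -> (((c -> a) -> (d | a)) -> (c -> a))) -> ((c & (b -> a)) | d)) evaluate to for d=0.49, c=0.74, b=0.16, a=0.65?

(b -> a): 0.16 ≤ 0.65, so result = 1
((b -> a) & a) = min(1, 0.65) = 0.65
(c -> a): 0.74 > 0.65, so result = 0.65
(d | a) = max(0.49, 0.65) = 0.65
((c -> a) -> (d | a)): 0.65 ≤ 0.65, so result = 1
(c -> a): 0.74 > 0.65, so result = 0.65
(((c -> a) -> (d | a)) -> (c -> a)): 1 > 0.65, so result = 0.65
(((b -> a) & a) -> (((c -> a) -> (d | a)) -> (c -> a))): 0.65 ≤ 0.65, so result = 1
(b -> a): 0.16 ≤ 0.65, so result = 1
(c & (b -> a)) = min(0.74, 1) = 0.74
((c & (b -> a)) | d) = max(0.74, 0.49) = 0.74
((((b -> a) & a) -> (((c -> a) -> (d | a)) -> (c -> a))) -> ((c & (b -> a)) | d)): 1 > 0.74, so result = 0.74

0.74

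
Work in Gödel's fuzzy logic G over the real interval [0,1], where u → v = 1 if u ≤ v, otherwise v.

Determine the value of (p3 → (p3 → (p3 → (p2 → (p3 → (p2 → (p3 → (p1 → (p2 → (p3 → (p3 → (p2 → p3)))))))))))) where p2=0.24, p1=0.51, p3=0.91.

(p2 → p3): 0.24 ≤ 0.91, so result = 1
(p3 → (p2 → p3)): 0.91 ≤ 1, so result = 1
(p3 → (p3 → (p2 → p3))): 0.91 ≤ 1, so result = 1
(p2 → (p3 → (p3 → (p2 → p3)))): 0.24 ≤ 1, so result = 1
(p1 → (p2 → (p3 → (p3 → (p2 → p3))))): 0.51 ≤ 1, so result = 1
(p3 → (p1 → (p2 → (p3 → (p3 → (p2 → p3)))))): 0.91 ≤ 1, so result = 1
(p2 → (p3 → (p1 → (p2 → (p3 → (p3 → (p2 → p3))))))): 0.24 ≤ 1, so result = 1
(p3 → (p2 → (p3 → (p1 → (p2 → (p3 → (p3 → (p2 → p3)))))))): 0.91 ≤ 1, so result = 1
(p2 → (p3 → (p2 → (p3 → (p1 → (p2 → (p3 → (p3 → (p2 → p3))))))))): 0.24 ≤ 1, so result = 1
(p3 → (p2 → (p3 → (p2 → (p3 → (p1 → (p2 → (p3 → (p3 → (p2 → p3)))))))))): 0.91 ≤ 1, so result = 1
(p3 → (p3 → (p2 → (p3 → (p2 → (p3 → (p1 → (p2 → (p3 → (p3 → (p2 → p3))))))))))): 0.91 ≤ 1, so result = 1
(p3 → (p3 → (p3 → (p2 → (p3 → (p2 → (p3 → (p1 → (p2 → (p3 → (p3 → (p2 → p3)))))))))))): 0.91 ≤ 1, so result = 1

1.00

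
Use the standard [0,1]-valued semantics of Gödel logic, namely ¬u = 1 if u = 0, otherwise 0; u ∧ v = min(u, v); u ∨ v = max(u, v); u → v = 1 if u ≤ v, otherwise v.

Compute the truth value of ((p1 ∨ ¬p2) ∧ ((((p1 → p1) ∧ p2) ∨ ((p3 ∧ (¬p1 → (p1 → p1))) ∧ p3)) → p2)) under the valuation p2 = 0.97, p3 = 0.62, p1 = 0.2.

¬p2: Gödel ¬ of 0.97 = 0 (operand ≠ 0)
(p1 ∨ ¬p2) = max(0.2, 0) = 0.2
(p1 → p1): 0.2 ≤ 0.2, so result = 1
((p1 → p1) ∧ p2) = min(1, 0.97) = 0.97
¬p1: Gödel ¬ of 0.2 = 0 (operand ≠ 0)
(p1 → p1): 0.2 ≤ 0.2, so result = 1
(¬p1 → (p1 → p1)): 0 ≤ 1, so result = 1
(p3 ∧ (¬p1 → (p1 → p1))) = min(0.62, 1) = 0.62
((p3 ∧ (¬p1 → (p1 → p1))) ∧ p3) = min(0.62, 0.62) = 0.62
(((p1 → p1) ∧ p2) ∨ ((p3 ∧ (¬p1 → (p1 → p1))) ∧ p3)) = max(0.97, 0.62) = 0.97
((((p1 → p1) ∧ p2) ∨ ((p3 ∧ (¬p1 → (p1 → p1))) ∧ p3)) → p2): 0.97 ≤ 0.97, so result = 1
((p1 ∨ ¬p2) ∧ ((((p1 → p1) ∧ p2) ∨ ((p3 ∧ (¬p1 → (p1 → p1))) ∧ p3)) → p2)) = min(0.2, 1) = 0.2

0.20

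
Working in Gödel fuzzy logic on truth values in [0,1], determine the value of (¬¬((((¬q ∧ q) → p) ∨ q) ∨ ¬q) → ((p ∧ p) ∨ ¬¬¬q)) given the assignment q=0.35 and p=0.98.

0.98

¬q: Gödel ¬ of 0.35 = 0 (operand ≠ 0)
(¬q ∧ q) = min(0, 0.35) = 0
((¬q ∧ q) → p): 0 ≤ 0.98, so result = 1
(((¬q ∧ q) → p) ∨ q) = max(1, 0.35) = 1
¬q: Gödel ¬ of 0.35 = 0 (operand ≠ 0)
((((¬q ∧ q) → p) ∨ q) ∨ ¬q) = max(1, 0) = 1
¬((((¬q ∧ q) → p) ∨ q) ∨ ¬q): Gödel ¬ of 1 = 0 (operand ≠ 0)
¬¬((((¬q ∧ q) → p) ∨ q) ∨ ¬q): Gödel ¬ of 0 = 1 (operand is 0)
(p ∧ p) = min(0.98, 0.98) = 0.98
¬q: Gödel ¬ of 0.35 = 0 (operand ≠ 0)
¬¬q: Gödel ¬ of 0 = 1 (operand is 0)
¬¬¬q: Gödel ¬ of 1 = 0 (operand ≠ 0)
((p ∧ p) ∨ ¬¬¬q) = max(0.98, 0) = 0.98
(¬¬((((¬q ∧ q) → p) ∨ q) ∨ ¬q) → ((p ∧ p) ∨ ¬¬¬q)): 1 > 0.98, so result = 0.98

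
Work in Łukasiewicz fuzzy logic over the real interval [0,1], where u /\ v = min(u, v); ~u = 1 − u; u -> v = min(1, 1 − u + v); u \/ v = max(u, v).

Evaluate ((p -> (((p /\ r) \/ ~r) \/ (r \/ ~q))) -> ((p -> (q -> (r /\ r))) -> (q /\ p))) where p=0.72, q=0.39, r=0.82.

(p /\ r) = min(0.72, 0.82) = 0.72
~r: Łukasiewicz ¬ gives 1 − 0.82 = 0.18
((p /\ r) \/ ~r) = max(0.72, 0.18) = 0.72
~q: Łukasiewicz ¬ gives 1 − 0.39 = 0.61
(r \/ ~q) = max(0.82, 0.61) = 0.82
(((p /\ r) \/ ~r) \/ (r \/ ~q)) = max(0.72, 0.82) = 0.82
(p -> (((p /\ r) \/ ~r) \/ (r \/ ~q))): min(1, 1 − 0.72 + 0.82) = 1
(r /\ r) = min(0.82, 0.82) = 0.82
(q -> (r /\ r)): min(1, 1 − 0.39 + 0.82) = 1
(p -> (q -> (r /\ r))): min(1, 1 − 0.72 + 1) = 1
(q /\ p) = min(0.39, 0.72) = 0.39
((p -> (q -> (r /\ r))) -> (q /\ p)): min(1, 1 − 1 + 0.39) = 0.39
((p -> (((p /\ r) \/ ~r) \/ (r \/ ~q))) -> ((p -> (q -> (r /\ r))) -> (q /\ p))): min(1, 1 − 1 + 0.39) = 0.39

0.39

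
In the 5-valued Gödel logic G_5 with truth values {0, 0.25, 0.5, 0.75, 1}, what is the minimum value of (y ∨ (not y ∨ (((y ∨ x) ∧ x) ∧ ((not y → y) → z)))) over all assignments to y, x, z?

0.25

The minimum is attained at y = 0.25, x = 0, z = 0:
  not y: Gödel ¬ of 0.25 = 0 (operand ≠ 0)
  (y ∨ x) = max(0.25, 0) = 0.25
  ((y ∨ x) ∧ x) = min(0.25, 0) = 0
  not y: Gödel ¬ of 0.25 = 0 (operand ≠ 0)
  (not y → y): 0 ≤ 0.25, so result = 1
  ((not y → y) → z): 1 > 0, so result = 0
  (((y ∨ x) ∧ x) ∧ ((not y → y) → z)) = min(0, 0) = 0
  (not y ∨ (((y ∨ x) ∧ x) ∧ ((not y → y) → z))) = max(0, 0) = 0
  (y ∨ (not y ∨ (((y ∨ x) ∧ x) ∧ ((not y → y) → z)))) = max(0.25, 0) = 0.25
Checking all 125 assignments confirms none give a value below 0.25.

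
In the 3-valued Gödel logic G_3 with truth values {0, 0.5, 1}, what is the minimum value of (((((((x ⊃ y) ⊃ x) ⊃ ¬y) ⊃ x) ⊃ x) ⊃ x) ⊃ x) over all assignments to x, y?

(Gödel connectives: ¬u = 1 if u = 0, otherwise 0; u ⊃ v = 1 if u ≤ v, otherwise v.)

0.50

The minimum is attained at x = 0.5, y = 0.5:
  (x ⊃ y): 0.5 ≤ 0.5, so result = 1
  ((x ⊃ y) ⊃ x): 1 > 0.5, so result = 0.5
  ¬y: Gödel ¬ of 0.5 = 0 (operand ≠ 0)
  (((x ⊃ y) ⊃ x) ⊃ ¬y): 0.5 > 0, so result = 0
  ((((x ⊃ y) ⊃ x) ⊃ ¬y) ⊃ x): 0 ≤ 0.5, so result = 1
  (((((x ⊃ y) ⊃ x) ⊃ ¬y) ⊃ x) ⊃ x): 1 > 0.5, so result = 0.5
  ((((((x ⊃ y) ⊃ x) ⊃ ¬y) ⊃ x) ⊃ x) ⊃ x): 0.5 ≤ 0.5, so result = 1
  (((((((x ⊃ y) ⊃ x) ⊃ ¬y) ⊃ x) ⊃ x) ⊃ x) ⊃ x): 1 > 0.5, so result = 0.5
Checking all 9 assignments confirms none give a value below 0.50.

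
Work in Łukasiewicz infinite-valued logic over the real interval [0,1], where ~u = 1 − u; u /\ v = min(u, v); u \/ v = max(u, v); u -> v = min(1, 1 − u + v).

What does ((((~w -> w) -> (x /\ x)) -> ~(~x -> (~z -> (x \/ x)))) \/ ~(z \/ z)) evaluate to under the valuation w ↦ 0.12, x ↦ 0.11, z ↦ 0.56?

0.44

~w: Łukasiewicz ¬ gives 1 − 0.12 = 0.88
(~w -> w): min(1, 1 − 0.88 + 0.12) = 0.24
(x /\ x) = min(0.11, 0.11) = 0.11
((~w -> w) -> (x /\ x)): min(1, 1 − 0.24 + 0.11) = 0.87
~x: Łukasiewicz ¬ gives 1 − 0.11 = 0.89
~z: Łukasiewicz ¬ gives 1 − 0.56 = 0.44
(x \/ x) = max(0.11, 0.11) = 0.11
(~z -> (x \/ x)): min(1, 1 − 0.44 + 0.11) = 0.67
(~x -> (~z -> (x \/ x))): min(1, 1 − 0.89 + 0.67) = 0.78
~(~x -> (~z -> (x \/ x))): Łukasiewicz ¬ gives 1 − 0.78 = 0.22
(((~w -> w) -> (x /\ x)) -> ~(~x -> (~z -> (x \/ x)))): min(1, 1 − 0.87 + 0.22) = 0.35
(z \/ z) = max(0.56, 0.56) = 0.56
~(z \/ z): Łukasiewicz ¬ gives 1 − 0.56 = 0.44
((((~w -> w) -> (x /\ x)) -> ~(~x -> (~z -> (x \/ x)))) \/ ~(z \/ z)) = max(0.35, 0.44) = 0.44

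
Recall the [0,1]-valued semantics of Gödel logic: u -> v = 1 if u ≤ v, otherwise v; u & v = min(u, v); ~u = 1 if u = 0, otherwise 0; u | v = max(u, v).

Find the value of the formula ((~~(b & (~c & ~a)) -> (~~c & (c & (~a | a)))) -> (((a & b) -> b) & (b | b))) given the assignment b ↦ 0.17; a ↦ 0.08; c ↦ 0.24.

~c: Gödel ¬ of 0.24 = 0 (operand ≠ 0)
~a: Gödel ¬ of 0.08 = 0 (operand ≠ 0)
(~c & ~a) = min(0, 0) = 0
(b & (~c & ~a)) = min(0.17, 0) = 0
~(b & (~c & ~a)): Gödel ¬ of 0 = 1 (operand is 0)
~~(b & (~c & ~a)): Gödel ¬ of 1 = 0 (operand ≠ 0)
~c: Gödel ¬ of 0.24 = 0 (operand ≠ 0)
~~c: Gödel ¬ of 0 = 1 (operand is 0)
~a: Gödel ¬ of 0.08 = 0 (operand ≠ 0)
(~a | a) = max(0, 0.08) = 0.08
(c & (~a | a)) = min(0.24, 0.08) = 0.08
(~~c & (c & (~a | a))) = min(1, 0.08) = 0.08
(~~(b & (~c & ~a)) -> (~~c & (c & (~a | a)))): 0 ≤ 0.08, so result = 1
(a & b) = min(0.08, 0.17) = 0.08
((a & b) -> b): 0.08 ≤ 0.17, so result = 1
(b | b) = max(0.17, 0.17) = 0.17
(((a & b) -> b) & (b | b)) = min(1, 0.17) = 0.17
((~~(b & (~c & ~a)) -> (~~c & (c & (~a | a)))) -> (((a & b) -> b) & (b | b))): 1 > 0.17, so result = 0.17

0.17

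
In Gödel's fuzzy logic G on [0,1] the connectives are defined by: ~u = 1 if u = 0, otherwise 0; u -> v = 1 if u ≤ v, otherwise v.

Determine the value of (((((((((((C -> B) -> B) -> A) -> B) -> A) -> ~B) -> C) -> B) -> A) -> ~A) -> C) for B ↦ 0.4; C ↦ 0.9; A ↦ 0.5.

(C -> B): 0.9 > 0.4, so result = 0.4
((C -> B) -> B): 0.4 ≤ 0.4, so result = 1
(((C -> B) -> B) -> A): 1 > 0.5, so result = 0.5
((((C -> B) -> B) -> A) -> B): 0.5 > 0.4, so result = 0.4
(((((C -> B) -> B) -> A) -> B) -> A): 0.4 ≤ 0.5, so result = 1
~B: Gödel ¬ of 0.4 = 0 (operand ≠ 0)
((((((C -> B) -> B) -> A) -> B) -> A) -> ~B): 1 > 0, so result = 0
(((((((C -> B) -> B) -> A) -> B) -> A) -> ~B) -> C): 0 ≤ 0.9, so result = 1
((((((((C -> B) -> B) -> A) -> B) -> A) -> ~B) -> C) -> B): 1 > 0.4, so result = 0.4
(((((((((C -> B) -> B) -> A) -> B) -> A) -> ~B) -> C) -> B) -> A): 0.4 ≤ 0.5, so result = 1
~A: Gödel ¬ of 0.5 = 0 (operand ≠ 0)
((((((((((C -> B) -> B) -> A) -> B) -> A) -> ~B) -> C) -> B) -> A) -> ~A): 1 > 0, so result = 0
(((((((((((C -> B) -> B) -> A) -> B) -> A) -> ~B) -> C) -> B) -> A) -> ~A) -> C): 0 ≤ 0.9, so result = 1

1.00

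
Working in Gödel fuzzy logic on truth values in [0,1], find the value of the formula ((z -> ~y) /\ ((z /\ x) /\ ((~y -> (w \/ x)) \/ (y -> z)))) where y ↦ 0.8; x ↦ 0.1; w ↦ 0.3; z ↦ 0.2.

~y: Gödel ¬ of 0.8 = 0 (operand ≠ 0)
(z -> ~y): 0.2 > 0, so result = 0
(z /\ x) = min(0.2, 0.1) = 0.1
~y: Gödel ¬ of 0.8 = 0 (operand ≠ 0)
(w \/ x) = max(0.3, 0.1) = 0.3
(~y -> (w \/ x)): 0 ≤ 0.3, so result = 1
(y -> z): 0.8 > 0.2, so result = 0.2
((~y -> (w \/ x)) \/ (y -> z)) = max(1, 0.2) = 1
((z /\ x) /\ ((~y -> (w \/ x)) \/ (y -> z))) = min(0.1, 1) = 0.1
((z -> ~y) /\ ((z /\ x) /\ ((~y -> (w \/ x)) \/ (y -> z)))) = min(0, 0.1) = 0

0.00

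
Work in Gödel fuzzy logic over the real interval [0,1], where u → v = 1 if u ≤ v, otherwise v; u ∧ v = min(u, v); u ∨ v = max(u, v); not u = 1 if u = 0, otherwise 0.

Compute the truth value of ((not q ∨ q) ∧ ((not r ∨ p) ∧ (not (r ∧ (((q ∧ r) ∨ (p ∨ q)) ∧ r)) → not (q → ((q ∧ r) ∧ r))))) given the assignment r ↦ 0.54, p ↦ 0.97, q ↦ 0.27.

0.27

not q: Gödel ¬ of 0.27 = 0 (operand ≠ 0)
(not q ∨ q) = max(0, 0.27) = 0.27
not r: Gödel ¬ of 0.54 = 0 (operand ≠ 0)
(not r ∨ p) = max(0, 0.97) = 0.97
(q ∧ r) = min(0.27, 0.54) = 0.27
(p ∨ q) = max(0.97, 0.27) = 0.97
((q ∧ r) ∨ (p ∨ q)) = max(0.27, 0.97) = 0.97
(((q ∧ r) ∨ (p ∨ q)) ∧ r) = min(0.97, 0.54) = 0.54
(r ∧ (((q ∧ r) ∨ (p ∨ q)) ∧ r)) = min(0.54, 0.54) = 0.54
not (r ∧ (((q ∧ r) ∨ (p ∨ q)) ∧ r)): Gödel ¬ of 0.54 = 0 (operand ≠ 0)
(q ∧ r) = min(0.27, 0.54) = 0.27
((q ∧ r) ∧ r) = min(0.27, 0.54) = 0.27
(q → ((q ∧ r) ∧ r)): 0.27 ≤ 0.27, so result = 1
not (q → ((q ∧ r) ∧ r)): Gödel ¬ of 1 = 0 (operand ≠ 0)
(not (r ∧ (((q ∧ r) ∨ (p ∨ q)) ∧ r)) → not (q → ((q ∧ r) ∧ r))): 0 ≤ 0, so result = 1
((not r ∨ p) ∧ (not (r ∧ (((q ∧ r) ∨ (p ∨ q)) ∧ r)) → not (q → ((q ∧ r) ∧ r)))) = min(0.97, 1) = 0.97
((not q ∨ q) ∧ ((not r ∨ p) ∧ (not (r ∧ (((q ∧ r) ∨ (p ∨ q)) ∧ r)) → not (q → ((q ∧ r) ∧ r))))) = min(0.27, 0.97) = 0.27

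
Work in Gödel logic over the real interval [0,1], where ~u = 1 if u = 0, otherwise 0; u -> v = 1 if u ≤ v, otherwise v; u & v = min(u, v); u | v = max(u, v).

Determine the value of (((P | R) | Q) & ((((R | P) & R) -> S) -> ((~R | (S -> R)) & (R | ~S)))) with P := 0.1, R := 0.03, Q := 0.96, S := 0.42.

0.03

(P | R) = max(0.1, 0.03) = 0.1
((P | R) | Q) = max(0.1, 0.96) = 0.96
(R | P) = max(0.03, 0.1) = 0.1
((R | P) & R) = min(0.1, 0.03) = 0.03
(((R | P) & R) -> S): 0.03 ≤ 0.42, so result = 1
~R: Gödel ¬ of 0.03 = 0 (operand ≠ 0)
(S -> R): 0.42 > 0.03, so result = 0.03
(~R | (S -> R)) = max(0, 0.03) = 0.03
~S: Gödel ¬ of 0.42 = 0 (operand ≠ 0)
(R | ~S) = max(0.03, 0) = 0.03
((~R | (S -> R)) & (R | ~S)) = min(0.03, 0.03) = 0.03
((((R | P) & R) -> S) -> ((~R | (S -> R)) & (R | ~S))): 1 > 0.03, so result = 0.03
(((P | R) | Q) & ((((R | P) & R) -> S) -> ((~R | (S -> R)) & (R | ~S)))) = min(0.96, 0.03) = 0.03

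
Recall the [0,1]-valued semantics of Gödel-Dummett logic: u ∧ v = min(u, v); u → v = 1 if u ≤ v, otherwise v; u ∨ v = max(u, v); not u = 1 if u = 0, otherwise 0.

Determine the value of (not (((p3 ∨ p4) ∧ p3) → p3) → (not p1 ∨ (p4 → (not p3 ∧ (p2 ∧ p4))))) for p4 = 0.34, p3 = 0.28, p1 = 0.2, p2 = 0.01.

1.00

(p3 ∨ p4) = max(0.28, 0.34) = 0.34
((p3 ∨ p4) ∧ p3) = min(0.34, 0.28) = 0.28
(((p3 ∨ p4) ∧ p3) → p3): 0.28 ≤ 0.28, so result = 1
not (((p3 ∨ p4) ∧ p3) → p3): Gödel ¬ of 1 = 0 (operand ≠ 0)
not p1: Gödel ¬ of 0.2 = 0 (operand ≠ 0)
not p3: Gödel ¬ of 0.28 = 0 (operand ≠ 0)
(p2 ∧ p4) = min(0.01, 0.34) = 0.01
(not p3 ∧ (p2 ∧ p4)) = min(0, 0.01) = 0
(p4 → (not p3 ∧ (p2 ∧ p4))): 0.34 > 0, so result = 0
(not p1 ∨ (p4 → (not p3 ∧ (p2 ∧ p4)))) = max(0, 0) = 0
(not (((p3 ∨ p4) ∧ p3) → p3) → (not p1 ∨ (p4 → (not p3 ∧ (p2 ∧ p4))))): 0 ≤ 0, so result = 1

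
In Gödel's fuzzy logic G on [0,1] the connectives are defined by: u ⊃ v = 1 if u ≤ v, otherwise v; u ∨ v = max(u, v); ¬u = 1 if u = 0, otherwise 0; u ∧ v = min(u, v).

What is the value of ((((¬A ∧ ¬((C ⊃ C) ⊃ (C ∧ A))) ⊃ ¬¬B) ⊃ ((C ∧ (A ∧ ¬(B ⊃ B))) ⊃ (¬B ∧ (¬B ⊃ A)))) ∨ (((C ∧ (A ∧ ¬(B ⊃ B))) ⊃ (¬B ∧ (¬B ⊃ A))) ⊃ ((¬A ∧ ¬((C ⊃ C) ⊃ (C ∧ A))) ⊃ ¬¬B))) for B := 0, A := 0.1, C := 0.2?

1.00

¬A: Gödel ¬ of 0.1 = 0 (operand ≠ 0)
(C ⊃ C): 0.2 ≤ 0.2, so result = 1
(C ∧ A) = min(0.2, 0.1) = 0.1
((C ⊃ C) ⊃ (C ∧ A)): 1 > 0.1, so result = 0.1
¬((C ⊃ C) ⊃ (C ∧ A)): Gödel ¬ of 0.1 = 0 (operand ≠ 0)
(¬A ∧ ¬((C ⊃ C) ⊃ (C ∧ A))) = min(0, 0) = 0
¬B: Gödel ¬ of 0 = 1 (operand is 0)
¬¬B: Gödel ¬ of 1 = 0 (operand ≠ 0)
((¬A ∧ ¬((C ⊃ C) ⊃ (C ∧ A))) ⊃ ¬¬B): 0 ≤ 0, so result = 1
(B ⊃ B): 0 ≤ 0, so result = 1
¬(B ⊃ B): Gödel ¬ of 1 = 0 (operand ≠ 0)
(A ∧ ¬(B ⊃ B)) = min(0.1, 0) = 0
(C ∧ (A ∧ ¬(B ⊃ B))) = min(0.2, 0) = 0
¬B: Gödel ¬ of 0 = 1 (operand is 0)
¬B: Gödel ¬ of 0 = 1 (operand is 0)
(¬B ⊃ A): 1 > 0.1, so result = 0.1
(¬B ∧ (¬B ⊃ A)) = min(1, 0.1) = 0.1
((C ∧ (A ∧ ¬(B ⊃ B))) ⊃ (¬B ∧ (¬B ⊃ A))): 0 ≤ 0.1, so result = 1
(((¬A ∧ ¬((C ⊃ C) ⊃ (C ∧ A))) ⊃ ¬¬B) ⊃ ((C ∧ (A ∧ ¬(B ⊃ B))) ⊃ (¬B ∧ (¬B ⊃ A)))): 1 ≤ 1, so result = 1
(B ⊃ B): 0 ≤ 0, so result = 1
¬(B ⊃ B): Gödel ¬ of 1 = 0 (operand ≠ 0)
(A ∧ ¬(B ⊃ B)) = min(0.1, 0) = 0
(C ∧ (A ∧ ¬(B ⊃ B))) = min(0.2, 0) = 0
¬B: Gödel ¬ of 0 = 1 (operand is 0)
¬B: Gödel ¬ of 0 = 1 (operand is 0)
(¬B ⊃ A): 1 > 0.1, so result = 0.1
(¬B ∧ (¬B ⊃ A)) = min(1, 0.1) = 0.1
((C ∧ (A ∧ ¬(B ⊃ B))) ⊃ (¬B ∧ (¬B ⊃ A))): 0 ≤ 0.1, so result = 1
¬A: Gödel ¬ of 0.1 = 0 (operand ≠ 0)
(C ⊃ C): 0.2 ≤ 0.2, so result = 1
(C ∧ A) = min(0.2, 0.1) = 0.1
((C ⊃ C) ⊃ (C ∧ A)): 1 > 0.1, so result = 0.1
¬((C ⊃ C) ⊃ (C ∧ A)): Gödel ¬ of 0.1 = 0 (operand ≠ 0)
(¬A ∧ ¬((C ⊃ C) ⊃ (C ∧ A))) = min(0, 0) = 0
¬B: Gödel ¬ of 0 = 1 (operand is 0)
¬¬B: Gödel ¬ of 1 = 0 (operand ≠ 0)
((¬A ∧ ¬((C ⊃ C) ⊃ (C ∧ A))) ⊃ ¬¬B): 0 ≤ 0, so result = 1
(((C ∧ (A ∧ ¬(B ⊃ B))) ⊃ (¬B ∧ (¬B ⊃ A))) ⊃ ((¬A ∧ ¬((C ⊃ C) ⊃ (C ∧ A))) ⊃ ¬¬B)): 1 ≤ 1, so result = 1
((((¬A ∧ ¬((C ⊃ C) ⊃ (C ∧ A))) ⊃ ¬¬B) ⊃ ((C ∧ (A ∧ ¬(B ⊃ B))) ⊃ (¬B ∧ (¬B ⊃ A)))) ∨ (((C ∧ (A ∧ ¬(B ⊃ B))) ⊃ (¬B ∧ (¬B ⊃ A))) ⊃ ((¬A ∧ ¬((C ⊃ C) ⊃ (C ∧ A))) ⊃ ¬¬B))) = max(1, 1) = 1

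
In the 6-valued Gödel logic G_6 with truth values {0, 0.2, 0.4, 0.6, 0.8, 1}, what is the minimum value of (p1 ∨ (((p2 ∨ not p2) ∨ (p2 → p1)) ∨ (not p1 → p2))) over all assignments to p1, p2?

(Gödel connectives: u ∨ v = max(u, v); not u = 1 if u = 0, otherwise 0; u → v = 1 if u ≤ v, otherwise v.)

0.20

The minimum is attained at p1 = 0, p2 = 0.2:
  not p2: Gödel ¬ of 0.2 = 0 (operand ≠ 0)
  (p2 ∨ not p2) = max(0.2, 0) = 0.2
  (p2 → p1): 0.2 > 0, so result = 0
  ((p2 ∨ not p2) ∨ (p2 → p1)) = max(0.2, 0) = 0.2
  not p1: Gödel ¬ of 0 = 1 (operand is 0)
  (not p1 → p2): 1 > 0.2, so result = 0.2
  (((p2 ∨ not p2) ∨ (p2 → p1)) ∨ (not p1 → p2)) = max(0.2, 0.2) = 0.2
  (p1 ∨ (((p2 ∨ not p2) ∨ (p2 → p1)) ∨ (not p1 → p2))) = max(0, 0.2) = 0.2
Checking all 36 assignments confirms none give a value below 0.20.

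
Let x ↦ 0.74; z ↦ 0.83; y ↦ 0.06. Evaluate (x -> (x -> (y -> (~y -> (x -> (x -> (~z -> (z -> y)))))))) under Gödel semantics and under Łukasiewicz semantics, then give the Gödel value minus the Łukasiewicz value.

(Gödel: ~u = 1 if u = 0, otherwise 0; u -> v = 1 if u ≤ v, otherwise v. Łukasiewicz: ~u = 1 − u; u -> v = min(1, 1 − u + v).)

0.00

Gödel evaluation:
  ~y: Gödel ¬ of 0.06 = 0 (operand ≠ 0)
  ~z: Gödel ¬ of 0.83 = 0 (operand ≠ 0)
  (z -> y): 0.83 > 0.06, so result = 0.06
  (~z -> (z -> y)): 0 ≤ 0.06, so result = 1
  (x -> (~z -> (z -> y))): 0.74 ≤ 1, so result = 1
  (x -> (x -> (~z -> (z -> y)))): 0.74 ≤ 1, so result = 1
  (~y -> (x -> (x -> (~z -> (z -> y))))): 0 ≤ 1, so result = 1
  (y -> (~y -> (x -> (x -> (~z -> (z -> y)))))): 0.06 ≤ 1, so result = 1
  (x -> (y -> (~y -> (x -> (x -> (~z -> (z -> y))))))): 0.74 ≤ 1, so result = 1
  (x -> (x -> (y -> (~y -> (x -> (x -> (~z -> (z -> y)))))))): 0.74 ≤ 1, so result = 1
  Gödel value = 1
Łukasiewicz evaluation:
  ~y: Łukasiewicz ¬ gives 1 − 0.06 = 0.94
  ~z: Łukasiewicz ¬ gives 1 − 0.83 = 0.17
  (z -> y): min(1, 1 − 0.83 + 0.06) = 0.23
  (~z -> (z -> y)): min(1, 1 − 0.17 + 0.23) = 1
  (x -> (~z -> (z -> y))): min(1, 1 − 0.74 + 1) = 1
  (x -> (x -> (~z -> (z -> y)))): min(1, 1 − 0.74 + 1) = 1
  (~y -> (x -> (x -> (~z -> (z -> y))))): min(1, 1 − 0.94 + 1) = 1
  (y -> (~y -> (x -> (x -> (~z -> (z -> y)))))): min(1, 1 − 0.06 + 1) = 1
  (x -> (y -> (~y -> (x -> (x -> (~z -> (z -> y))))))): min(1, 1 − 0.74 + 1) = 1
  (x -> (x -> (y -> (~y -> (x -> (x -> (~z -> (z -> y)))))))): min(1, 1 − 0.74 + 1) = 1
  Łukasiewicz value = 1
Difference: 1 − 1 = 0.00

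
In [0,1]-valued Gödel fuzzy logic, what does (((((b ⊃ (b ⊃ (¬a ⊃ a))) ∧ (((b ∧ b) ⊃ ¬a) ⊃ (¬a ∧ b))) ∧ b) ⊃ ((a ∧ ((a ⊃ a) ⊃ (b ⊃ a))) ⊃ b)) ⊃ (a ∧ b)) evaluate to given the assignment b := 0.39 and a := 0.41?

¬a: Gödel ¬ of 0.41 = 0 (operand ≠ 0)
(¬a ⊃ a): 0 ≤ 0.41, so result = 1
(b ⊃ (¬a ⊃ a)): 0.39 ≤ 1, so result = 1
(b ⊃ (b ⊃ (¬a ⊃ a))): 0.39 ≤ 1, so result = 1
(b ∧ b) = min(0.39, 0.39) = 0.39
¬a: Gödel ¬ of 0.41 = 0 (operand ≠ 0)
((b ∧ b) ⊃ ¬a): 0.39 > 0, so result = 0
¬a: Gödel ¬ of 0.41 = 0 (operand ≠ 0)
(¬a ∧ b) = min(0, 0.39) = 0
(((b ∧ b) ⊃ ¬a) ⊃ (¬a ∧ b)): 0 ≤ 0, so result = 1
((b ⊃ (b ⊃ (¬a ⊃ a))) ∧ (((b ∧ b) ⊃ ¬a) ⊃ (¬a ∧ b))) = min(1, 1) = 1
(((b ⊃ (b ⊃ (¬a ⊃ a))) ∧ (((b ∧ b) ⊃ ¬a) ⊃ (¬a ∧ b))) ∧ b) = min(1, 0.39) = 0.39
(a ⊃ a): 0.41 ≤ 0.41, so result = 1
(b ⊃ a): 0.39 ≤ 0.41, so result = 1
((a ⊃ a) ⊃ (b ⊃ a)): 1 ≤ 1, so result = 1
(a ∧ ((a ⊃ a) ⊃ (b ⊃ a))) = min(0.41, 1) = 0.41
((a ∧ ((a ⊃ a) ⊃ (b ⊃ a))) ⊃ b): 0.41 > 0.39, so result = 0.39
((((b ⊃ (b ⊃ (¬a ⊃ a))) ∧ (((b ∧ b) ⊃ ¬a) ⊃ (¬a ∧ b))) ∧ b) ⊃ ((a ∧ ((a ⊃ a) ⊃ (b ⊃ a))) ⊃ b)): 0.39 ≤ 0.39, so result = 1
(a ∧ b) = min(0.41, 0.39) = 0.39
(((((b ⊃ (b ⊃ (¬a ⊃ a))) ∧ (((b ∧ b) ⊃ ¬a) ⊃ (¬a ∧ b))) ∧ b) ⊃ ((a ∧ ((a ⊃ a) ⊃ (b ⊃ a))) ⊃ b)) ⊃ (a ∧ b)): 1 > 0.39, so result = 0.39

0.39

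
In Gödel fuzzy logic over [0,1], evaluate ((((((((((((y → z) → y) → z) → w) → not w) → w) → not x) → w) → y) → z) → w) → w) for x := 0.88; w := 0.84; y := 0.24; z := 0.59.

1.00

(y → z): 0.24 ≤ 0.59, so result = 1
((y → z) → y): 1 > 0.24, so result = 0.24
(((y → z) → y) → z): 0.24 ≤ 0.59, so result = 1
((((y → z) → y) → z) → w): 1 > 0.84, so result = 0.84
not w: Gödel ¬ of 0.84 = 0 (operand ≠ 0)
(((((y → z) → y) → z) → w) → not w): 0.84 > 0, so result = 0
((((((y → z) → y) → z) → w) → not w) → w): 0 ≤ 0.84, so result = 1
not x: Gödel ¬ of 0.88 = 0 (operand ≠ 0)
(((((((y → z) → y) → z) → w) → not w) → w) → not x): 1 > 0, so result = 0
((((((((y → z) → y) → z) → w) → not w) → w) → not x) → w): 0 ≤ 0.84, so result = 1
(((((((((y → z) → y) → z) → w) → not w) → w) → not x) → w) → y): 1 > 0.24, so result = 0.24
((((((((((y → z) → y) → z) → w) → not w) → w) → not x) → w) → y) → z): 0.24 ≤ 0.59, so result = 1
(((((((((((y → z) → y) → z) → w) → not w) → w) → not x) → w) → y) → z) → w): 1 > 0.84, so result = 0.84
((((((((((((y → z) → y) → z) → w) → not w) → w) → not x) → w) → y) → z) → w) → w): 0.84 ≤ 0.84, so result = 1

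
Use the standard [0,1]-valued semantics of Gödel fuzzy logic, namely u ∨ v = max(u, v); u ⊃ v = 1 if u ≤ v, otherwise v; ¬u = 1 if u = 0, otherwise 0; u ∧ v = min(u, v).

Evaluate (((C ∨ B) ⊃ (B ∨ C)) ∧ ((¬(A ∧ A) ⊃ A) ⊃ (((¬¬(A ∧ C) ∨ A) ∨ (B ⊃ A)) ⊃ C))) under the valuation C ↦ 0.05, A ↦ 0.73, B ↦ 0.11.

0.05

(C ∨ B) = max(0.05, 0.11) = 0.11
(B ∨ C) = max(0.11, 0.05) = 0.11
((C ∨ B) ⊃ (B ∨ C)): 0.11 ≤ 0.11, so result = 1
(A ∧ A) = min(0.73, 0.73) = 0.73
¬(A ∧ A): Gödel ¬ of 0.73 = 0 (operand ≠ 0)
(¬(A ∧ A) ⊃ A): 0 ≤ 0.73, so result = 1
(A ∧ C) = min(0.73, 0.05) = 0.05
¬(A ∧ C): Gödel ¬ of 0.05 = 0 (operand ≠ 0)
¬¬(A ∧ C): Gödel ¬ of 0 = 1 (operand is 0)
(¬¬(A ∧ C) ∨ A) = max(1, 0.73) = 1
(B ⊃ A): 0.11 ≤ 0.73, so result = 1
((¬¬(A ∧ C) ∨ A) ∨ (B ⊃ A)) = max(1, 1) = 1
(((¬¬(A ∧ C) ∨ A) ∨ (B ⊃ A)) ⊃ C): 1 > 0.05, so result = 0.05
((¬(A ∧ A) ⊃ A) ⊃ (((¬¬(A ∧ C) ∨ A) ∨ (B ⊃ A)) ⊃ C)): 1 > 0.05, so result = 0.05
(((C ∨ B) ⊃ (B ∨ C)) ∧ ((¬(A ∧ A) ⊃ A) ⊃ (((¬¬(A ∧ C) ∨ A) ∨ (B ⊃ A)) ⊃ C))) = min(1, 0.05) = 0.05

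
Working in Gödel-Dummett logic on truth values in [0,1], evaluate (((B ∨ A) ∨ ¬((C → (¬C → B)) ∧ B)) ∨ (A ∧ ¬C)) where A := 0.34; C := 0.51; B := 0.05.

0.34

(B ∨ A) = max(0.05, 0.34) = 0.34
¬C: Gödel ¬ of 0.51 = 0 (operand ≠ 0)
(¬C → B): 0 ≤ 0.05, so result = 1
(C → (¬C → B)): 0.51 ≤ 1, so result = 1
((C → (¬C → B)) ∧ B) = min(1, 0.05) = 0.05
¬((C → (¬C → B)) ∧ B): Gödel ¬ of 0.05 = 0 (operand ≠ 0)
((B ∨ A) ∨ ¬((C → (¬C → B)) ∧ B)) = max(0.34, 0) = 0.34
¬C: Gödel ¬ of 0.51 = 0 (operand ≠ 0)
(A ∧ ¬C) = min(0.34, 0) = 0
(((B ∨ A) ∨ ¬((C → (¬C → B)) ∧ B)) ∨ (A ∧ ¬C)) = max(0.34, 0) = 0.34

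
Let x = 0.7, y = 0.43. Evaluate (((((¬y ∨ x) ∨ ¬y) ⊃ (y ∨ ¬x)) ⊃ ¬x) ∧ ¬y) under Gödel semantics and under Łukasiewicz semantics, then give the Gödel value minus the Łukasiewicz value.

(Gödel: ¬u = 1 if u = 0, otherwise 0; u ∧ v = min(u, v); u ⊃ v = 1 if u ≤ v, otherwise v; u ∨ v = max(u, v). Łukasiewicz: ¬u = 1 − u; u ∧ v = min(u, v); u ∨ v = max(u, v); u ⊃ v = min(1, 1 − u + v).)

Gödel evaluation:
  ¬y: Gödel ¬ of 0.43 = 0 (operand ≠ 0)
  (¬y ∨ x) = max(0, 0.7) = 0.7
  ¬y: Gödel ¬ of 0.43 = 0 (operand ≠ 0)
  ((¬y ∨ x) ∨ ¬y) = max(0.7, 0) = 0.7
  ¬x: Gödel ¬ of 0.7 = 0 (operand ≠ 0)
  (y ∨ ¬x) = max(0.43, 0) = 0.43
  (((¬y ∨ x) ∨ ¬y) ⊃ (y ∨ ¬x)): 0.7 > 0.43, so result = 0.43
  ¬x: Gödel ¬ of 0.7 = 0 (operand ≠ 0)
  ((((¬y ∨ x) ∨ ¬y) ⊃ (y ∨ ¬x)) ⊃ ¬x): 0.43 > 0, so result = 0
  ¬y: Gödel ¬ of 0.43 = 0 (operand ≠ 0)
  (((((¬y ∨ x) ∨ ¬y) ⊃ (y ∨ ¬x)) ⊃ ¬x) ∧ ¬y) = min(0, 0) = 0
  Gödel value = 0
Łukasiewicz evaluation:
  ¬y: Łukasiewicz ¬ gives 1 − 0.43 = 0.57
  (¬y ∨ x) = max(0.57, 0.7) = 0.7
  ¬y: Łukasiewicz ¬ gives 1 − 0.43 = 0.57
  ((¬y ∨ x) ∨ ¬y) = max(0.7, 0.57) = 0.7
  ¬x: Łukasiewicz ¬ gives 1 − 0.7 = 0.3
  (y ∨ ¬x) = max(0.43, 0.3) = 0.43
  (((¬y ∨ x) ∨ ¬y) ⊃ (y ∨ ¬x)): min(1, 1 − 0.7 + 0.43) = 0.73
  ¬x: Łukasiewicz ¬ gives 1 − 0.7 = 0.3
  ((((¬y ∨ x) ∨ ¬y) ⊃ (y ∨ ¬x)) ⊃ ¬x): min(1, 1 − 0.73 + 0.3) = 0.57
  ¬y: Łukasiewicz ¬ gives 1 − 0.43 = 0.57
  (((((¬y ∨ x) ∨ ¬y) ⊃ (y ∨ ¬x)) ⊃ ¬x) ∧ ¬y) = min(0.57, 0.57) = 0.57
  Łukasiewicz value = 0.57
Difference: 0 − 0.57 = -0.57

-0.57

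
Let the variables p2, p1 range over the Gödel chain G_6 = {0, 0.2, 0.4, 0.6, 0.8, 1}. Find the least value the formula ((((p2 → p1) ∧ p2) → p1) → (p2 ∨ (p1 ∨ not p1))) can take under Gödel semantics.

0.20

The minimum is attained at p2 = 0, p1 = 0.2:
  (p2 → p1): 0 ≤ 0.2, so result = 1
  ((p2 → p1) ∧ p2) = min(1, 0) = 0
  (((p2 → p1) ∧ p2) → p1): 0 ≤ 0.2, so result = 1
  not p1: Gödel ¬ of 0.2 = 0 (operand ≠ 0)
  (p1 ∨ not p1) = max(0.2, 0) = 0.2
  (p2 ∨ (p1 ∨ not p1)) = max(0, 0.2) = 0.2
  ((((p2 → p1) ∧ p2) → p1) → (p2 ∨ (p1 ∨ not p1))): 1 > 0.2, so result = 0.2
Checking all 36 assignments confirms none give a value below 0.20.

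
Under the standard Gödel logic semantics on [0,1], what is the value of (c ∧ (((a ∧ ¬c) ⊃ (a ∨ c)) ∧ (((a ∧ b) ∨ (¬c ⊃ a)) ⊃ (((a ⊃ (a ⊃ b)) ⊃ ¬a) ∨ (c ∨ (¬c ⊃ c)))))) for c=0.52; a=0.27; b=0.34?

¬c: Gödel ¬ of 0.52 = 0 (operand ≠ 0)
(a ∧ ¬c) = min(0.27, 0) = 0
(a ∨ c) = max(0.27, 0.52) = 0.52
((a ∧ ¬c) ⊃ (a ∨ c)): 0 ≤ 0.52, so result = 1
(a ∧ b) = min(0.27, 0.34) = 0.27
¬c: Gödel ¬ of 0.52 = 0 (operand ≠ 0)
(¬c ⊃ a): 0 ≤ 0.27, so result = 1
((a ∧ b) ∨ (¬c ⊃ a)) = max(0.27, 1) = 1
(a ⊃ b): 0.27 ≤ 0.34, so result = 1
(a ⊃ (a ⊃ b)): 0.27 ≤ 1, so result = 1
¬a: Gödel ¬ of 0.27 = 0 (operand ≠ 0)
((a ⊃ (a ⊃ b)) ⊃ ¬a): 1 > 0, so result = 0
¬c: Gödel ¬ of 0.52 = 0 (operand ≠ 0)
(¬c ⊃ c): 0 ≤ 0.52, so result = 1
(c ∨ (¬c ⊃ c)) = max(0.52, 1) = 1
(((a ⊃ (a ⊃ b)) ⊃ ¬a) ∨ (c ∨ (¬c ⊃ c))) = max(0, 1) = 1
(((a ∧ b) ∨ (¬c ⊃ a)) ⊃ (((a ⊃ (a ⊃ b)) ⊃ ¬a) ∨ (c ∨ (¬c ⊃ c)))): 1 ≤ 1, so result = 1
(((a ∧ ¬c) ⊃ (a ∨ c)) ∧ (((a ∧ b) ∨ (¬c ⊃ a)) ⊃ (((a ⊃ (a ⊃ b)) ⊃ ¬a) ∨ (c ∨ (¬c ⊃ c))))) = min(1, 1) = 1
(c ∧ (((a ∧ ¬c) ⊃ (a ∨ c)) ∧ (((a ∧ b) ∨ (¬c ⊃ a)) ⊃ (((a ⊃ (a ⊃ b)) ⊃ ¬a) ∨ (c ∨ (¬c ⊃ c)))))) = min(0.52, 1) = 0.52

0.52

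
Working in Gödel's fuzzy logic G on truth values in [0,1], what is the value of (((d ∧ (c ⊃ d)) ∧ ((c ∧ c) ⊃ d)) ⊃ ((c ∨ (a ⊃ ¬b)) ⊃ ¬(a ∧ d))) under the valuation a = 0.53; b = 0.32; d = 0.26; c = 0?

1.00

(c ⊃ d): 0 ≤ 0.26, so result = 1
(d ∧ (c ⊃ d)) = min(0.26, 1) = 0.26
(c ∧ c) = min(0, 0) = 0
((c ∧ c) ⊃ d): 0 ≤ 0.26, so result = 1
((d ∧ (c ⊃ d)) ∧ ((c ∧ c) ⊃ d)) = min(0.26, 1) = 0.26
¬b: Gödel ¬ of 0.32 = 0 (operand ≠ 0)
(a ⊃ ¬b): 0.53 > 0, so result = 0
(c ∨ (a ⊃ ¬b)) = max(0, 0) = 0
(a ∧ d) = min(0.53, 0.26) = 0.26
¬(a ∧ d): Gödel ¬ of 0.26 = 0 (operand ≠ 0)
((c ∨ (a ⊃ ¬b)) ⊃ ¬(a ∧ d)): 0 ≤ 0, so result = 1
(((d ∧ (c ⊃ d)) ∧ ((c ∧ c) ⊃ d)) ⊃ ((c ∨ (a ⊃ ¬b)) ⊃ ¬(a ∧ d))): 0.26 ≤ 1, so result = 1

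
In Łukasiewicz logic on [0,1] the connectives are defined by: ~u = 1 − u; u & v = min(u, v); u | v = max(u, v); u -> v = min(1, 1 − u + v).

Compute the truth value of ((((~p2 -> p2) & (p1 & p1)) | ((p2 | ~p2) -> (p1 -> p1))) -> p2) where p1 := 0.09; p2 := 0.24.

~p2: Łukasiewicz ¬ gives 1 − 0.24 = 0.76
(~p2 -> p2): min(1, 1 − 0.76 + 0.24) = 0.48
(p1 & p1) = min(0.09, 0.09) = 0.09
((~p2 -> p2) & (p1 & p1)) = min(0.48, 0.09) = 0.09
~p2: Łukasiewicz ¬ gives 1 − 0.24 = 0.76
(p2 | ~p2) = max(0.24, 0.76) = 0.76
(p1 -> p1): min(1, 1 − 0.09 + 0.09) = 1
((p2 | ~p2) -> (p1 -> p1)): min(1, 1 − 0.76 + 1) = 1
(((~p2 -> p2) & (p1 & p1)) | ((p2 | ~p2) -> (p1 -> p1))) = max(0.09, 1) = 1
((((~p2 -> p2) & (p1 & p1)) | ((p2 | ~p2) -> (p1 -> p1))) -> p2): min(1, 1 − 1 + 0.24) = 0.24

0.24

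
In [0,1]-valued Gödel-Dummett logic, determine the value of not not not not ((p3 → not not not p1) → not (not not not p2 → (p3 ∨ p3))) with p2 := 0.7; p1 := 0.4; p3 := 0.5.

not p1: Gödel ¬ of 0.4 = 0 (operand ≠ 0)
not not p1: Gödel ¬ of 0 = 1 (operand is 0)
not not not p1: Gödel ¬ of 1 = 0 (operand ≠ 0)
(p3 → not not not p1): 0.5 > 0, so result = 0
not p2: Gödel ¬ of 0.7 = 0 (operand ≠ 0)
not not p2: Gödel ¬ of 0 = 1 (operand is 0)
not not not p2: Gödel ¬ of 1 = 0 (operand ≠ 0)
(p3 ∨ p3) = max(0.5, 0.5) = 0.5
(not not not p2 → (p3 ∨ p3)): 0 ≤ 0.5, so result = 1
not (not not not p2 → (p3 ∨ p3)): Gödel ¬ of 1 = 0 (operand ≠ 0)
((p3 → not not not p1) → not (not not not p2 → (p3 ∨ p3))): 0 ≤ 0, so result = 1
not ((p3 → not not not p1) → not (not not not p2 → (p3 ∨ p3))): Gödel ¬ of 1 = 0 (operand ≠ 0)
not not ((p3 → not not not p1) → not (not not not p2 → (p3 ∨ p3))): Gödel ¬ of 0 = 1 (operand is 0)
not not not ((p3 → not not not p1) → not (not not not p2 → (p3 ∨ p3))): Gödel ¬ of 1 = 0 (operand ≠ 0)
not not not not ((p3 → not not not p1) → not (not not not p2 → (p3 ∨ p3))): Gödel ¬ of 0 = 1 (operand is 0)

1.00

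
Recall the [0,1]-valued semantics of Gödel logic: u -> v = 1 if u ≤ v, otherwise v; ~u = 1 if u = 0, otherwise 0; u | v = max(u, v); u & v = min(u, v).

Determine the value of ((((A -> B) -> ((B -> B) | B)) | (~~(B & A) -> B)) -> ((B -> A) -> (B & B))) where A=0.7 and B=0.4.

0.40

(A -> B): 0.7 > 0.4, so result = 0.4
(B -> B): 0.4 ≤ 0.4, so result = 1
((B -> B) | B) = max(1, 0.4) = 1
((A -> B) -> ((B -> B) | B)): 0.4 ≤ 1, so result = 1
(B & A) = min(0.4, 0.7) = 0.4
~(B & A): Gödel ¬ of 0.4 = 0 (operand ≠ 0)
~~(B & A): Gödel ¬ of 0 = 1 (operand is 0)
(~~(B & A) -> B): 1 > 0.4, so result = 0.4
(((A -> B) -> ((B -> B) | B)) | (~~(B & A) -> B)) = max(1, 0.4) = 1
(B -> A): 0.4 ≤ 0.7, so result = 1
(B & B) = min(0.4, 0.4) = 0.4
((B -> A) -> (B & B)): 1 > 0.4, so result = 0.4
((((A -> B) -> ((B -> B) | B)) | (~~(B & A) -> B)) -> ((B -> A) -> (B & B))): 1 > 0.4, so result = 0.4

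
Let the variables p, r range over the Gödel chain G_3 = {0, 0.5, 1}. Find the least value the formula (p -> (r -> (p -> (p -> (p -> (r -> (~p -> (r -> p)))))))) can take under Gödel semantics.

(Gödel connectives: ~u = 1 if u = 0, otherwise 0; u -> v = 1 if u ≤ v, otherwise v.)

1.00

Every assignment gives 1. For instance at p = 0, r = 0:
  ~p: Gödel ¬ of 0 = 1 (operand is 0)
  (r -> p): 0 ≤ 0, so result = 1
  (~p -> (r -> p)): 1 ≤ 1, so result = 1
  (r -> (~p -> (r -> p))): 0 ≤ 1, so result = 1
  (p -> (r -> (~p -> (r -> p)))): 0 ≤ 1, so result = 1
  (p -> (p -> (r -> (~p -> (r -> p))))): 0 ≤ 1, so result = 1
  (p -> (p -> (p -> (r -> (~p -> (r -> p)))))): 0 ≤ 1, so result = 1
  (r -> (p -> (p -> (p -> (r -> (~p -> (r -> p))))))): 0 ≤ 1, so result = 1
  (p -> (r -> (p -> (p -> (p -> (r -> (~p -> (r -> p)))))))): 0 ≤ 1, so result = 1
All 9 assignments give value 1 — the formula is a G_3-tautology.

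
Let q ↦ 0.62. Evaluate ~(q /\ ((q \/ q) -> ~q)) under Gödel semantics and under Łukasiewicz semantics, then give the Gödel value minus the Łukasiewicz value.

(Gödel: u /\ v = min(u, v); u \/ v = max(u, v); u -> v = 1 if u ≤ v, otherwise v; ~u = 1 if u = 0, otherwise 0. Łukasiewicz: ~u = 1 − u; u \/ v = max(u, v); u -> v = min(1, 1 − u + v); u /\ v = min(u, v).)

Gödel evaluation:
  (q \/ q) = max(0.62, 0.62) = 0.62
  ~q: Gödel ¬ of 0.62 = 0 (operand ≠ 0)
  ((q \/ q) -> ~q): 0.62 > 0, so result = 0
  (q /\ ((q \/ q) -> ~q)) = min(0.62, 0) = 0
  ~(q /\ ((q \/ q) -> ~q)): Gödel ¬ of 0 = 1 (operand is 0)
  Gödel value = 1
Łukasiewicz evaluation:
  (q \/ q) = max(0.62, 0.62) = 0.62
  ~q: Łukasiewicz ¬ gives 1 − 0.62 = 0.38
  ((q \/ q) -> ~q): min(1, 1 − 0.62 + 0.38) = 0.76
  (q /\ ((q \/ q) -> ~q)) = min(0.62, 0.76) = 0.62
  ~(q /\ ((q \/ q) -> ~q)): Łukasiewicz ¬ gives 1 − 0.62 = 0.38
  Łukasiewicz value = 0.38
Difference: 1 − 0.38 = 0.62

0.62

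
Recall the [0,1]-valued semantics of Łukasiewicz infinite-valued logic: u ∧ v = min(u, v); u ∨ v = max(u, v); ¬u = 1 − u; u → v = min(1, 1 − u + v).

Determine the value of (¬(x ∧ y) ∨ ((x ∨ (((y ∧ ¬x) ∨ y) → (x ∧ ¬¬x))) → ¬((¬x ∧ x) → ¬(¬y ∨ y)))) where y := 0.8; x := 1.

0.20

(x ∧ y) = min(1, 0.8) = 0.8
¬(x ∧ y): Łukasiewicz ¬ gives 1 − 0.8 = 0.2
¬x: Łukasiewicz ¬ gives 1 − 1 = 0
(y ∧ ¬x) = min(0.8, 0) = 0
((y ∧ ¬x) ∨ y) = max(0, 0.8) = 0.8
¬x: Łukasiewicz ¬ gives 1 − 1 = 0
¬¬x: Łukasiewicz ¬ gives 1 − 0 = 1
(x ∧ ¬¬x) = min(1, 1) = 1
(((y ∧ ¬x) ∨ y) → (x ∧ ¬¬x)): min(1, 1 − 0.8 + 1) = 1
(x ∨ (((y ∧ ¬x) ∨ y) → (x ∧ ¬¬x))) = max(1, 1) = 1
¬x: Łukasiewicz ¬ gives 1 − 1 = 0
(¬x ∧ x) = min(0, 1) = 0
¬y: Łukasiewicz ¬ gives 1 − 0.8 = 0.2
(¬y ∨ y) = max(0.2, 0.8) = 0.8
¬(¬y ∨ y): Łukasiewicz ¬ gives 1 − 0.8 = 0.2
((¬x ∧ x) → ¬(¬y ∨ y)): min(1, 1 − 0 + 0.2) = 1
¬((¬x ∧ x) → ¬(¬y ∨ y)): Łukasiewicz ¬ gives 1 − 1 = 0
((x ∨ (((y ∧ ¬x) ∨ y) → (x ∧ ¬¬x))) → ¬((¬x ∧ x) → ¬(¬y ∨ y))): min(1, 1 − 1 + 0) = 0
(¬(x ∧ y) ∨ ((x ∨ (((y ∧ ¬x) ∨ y) → (x ∧ ¬¬x))) → ¬((¬x ∧ x) → ¬(¬y ∨ y)))) = max(0.2, 0) = 0.2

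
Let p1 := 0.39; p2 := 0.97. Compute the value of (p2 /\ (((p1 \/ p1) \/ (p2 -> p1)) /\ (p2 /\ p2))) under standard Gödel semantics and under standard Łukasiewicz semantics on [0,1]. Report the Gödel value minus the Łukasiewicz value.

-0.03

Gödel evaluation:
  (p1 \/ p1) = max(0.39, 0.39) = 0.39
  (p2 -> p1): 0.97 > 0.39, so result = 0.39
  ((p1 \/ p1) \/ (p2 -> p1)) = max(0.39, 0.39) = 0.39
  (p2 /\ p2) = min(0.97, 0.97) = 0.97
  (((p1 \/ p1) \/ (p2 -> p1)) /\ (p2 /\ p2)) = min(0.39, 0.97) = 0.39
  (p2 /\ (((p1 \/ p1) \/ (p2 -> p1)) /\ (p2 /\ p2))) = min(0.97, 0.39) = 0.39
  Gödel value = 0.39
Łukasiewicz evaluation:
  (p1 \/ p1) = max(0.39, 0.39) = 0.39
  (p2 -> p1): min(1, 1 − 0.97 + 0.39) = 0.42
  ((p1 \/ p1) \/ (p2 -> p1)) = max(0.39, 0.42) = 0.42
  (p2 /\ p2) = min(0.97, 0.97) = 0.97
  (((p1 \/ p1) \/ (p2 -> p1)) /\ (p2 /\ p2)) = min(0.42, 0.97) = 0.42
  (p2 /\ (((p1 \/ p1) \/ (p2 -> p1)) /\ (p2 /\ p2))) = min(0.97, 0.42) = 0.42
  Łukasiewicz value = 0.42
Difference: 0.39 − 0.42 = -0.03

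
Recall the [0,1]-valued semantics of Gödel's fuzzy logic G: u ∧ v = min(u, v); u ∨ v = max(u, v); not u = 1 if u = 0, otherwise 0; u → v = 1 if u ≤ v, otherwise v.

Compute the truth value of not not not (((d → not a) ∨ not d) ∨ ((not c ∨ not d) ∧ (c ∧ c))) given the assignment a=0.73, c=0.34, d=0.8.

not a: Gödel ¬ of 0.73 = 0 (operand ≠ 0)
(d → not a): 0.8 > 0, so result = 0
not d: Gödel ¬ of 0.8 = 0 (operand ≠ 0)
((d → not a) ∨ not d) = max(0, 0) = 0
not c: Gödel ¬ of 0.34 = 0 (operand ≠ 0)
not d: Gödel ¬ of 0.8 = 0 (operand ≠ 0)
(not c ∨ not d) = max(0, 0) = 0
(c ∧ c) = min(0.34, 0.34) = 0.34
((not c ∨ not d) ∧ (c ∧ c)) = min(0, 0.34) = 0
(((d → not a) ∨ not d) ∨ ((not c ∨ not d) ∧ (c ∧ c))) = max(0, 0) = 0
not (((d → not a) ∨ not d) ∨ ((not c ∨ not d) ∧ (c ∧ c))): Gödel ¬ of 0 = 1 (operand is 0)
not not (((d → not a) ∨ not d) ∨ ((not c ∨ not d) ∧ (c ∧ c))): Gödel ¬ of 1 = 0 (operand ≠ 0)
not not not (((d → not a) ∨ not d) ∨ ((not c ∨ not d) ∧ (c ∧ c))): Gödel ¬ of 0 = 1 (operand is 0)

1.00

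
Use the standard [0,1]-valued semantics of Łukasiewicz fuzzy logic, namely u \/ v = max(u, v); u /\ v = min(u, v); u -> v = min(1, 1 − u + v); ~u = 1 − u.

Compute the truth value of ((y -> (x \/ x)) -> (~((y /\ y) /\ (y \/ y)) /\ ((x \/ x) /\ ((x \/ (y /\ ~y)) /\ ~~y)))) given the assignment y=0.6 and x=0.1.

0.60

(x \/ x) = max(0.1, 0.1) = 0.1
(y -> (x \/ x)): min(1, 1 − 0.6 + 0.1) = 0.5
(y /\ y) = min(0.6, 0.6) = 0.6
(y \/ y) = max(0.6, 0.6) = 0.6
((y /\ y) /\ (y \/ y)) = min(0.6, 0.6) = 0.6
~((y /\ y) /\ (y \/ y)): Łukasiewicz ¬ gives 1 − 0.6 = 0.4
(x \/ x) = max(0.1, 0.1) = 0.1
~y: Łukasiewicz ¬ gives 1 − 0.6 = 0.4
(y /\ ~y) = min(0.6, 0.4) = 0.4
(x \/ (y /\ ~y)) = max(0.1, 0.4) = 0.4
~y: Łukasiewicz ¬ gives 1 − 0.6 = 0.4
~~y: Łukasiewicz ¬ gives 1 − 0.4 = 0.6
((x \/ (y /\ ~y)) /\ ~~y) = min(0.4, 0.6) = 0.4
((x \/ x) /\ ((x \/ (y /\ ~y)) /\ ~~y)) = min(0.1, 0.4) = 0.1
(~((y /\ y) /\ (y \/ y)) /\ ((x \/ x) /\ ((x \/ (y /\ ~y)) /\ ~~y))) = min(0.4, 0.1) = 0.1
((y -> (x \/ x)) -> (~((y /\ y) /\ (y \/ y)) /\ ((x \/ x) /\ ((x \/ (y /\ ~y)) /\ ~~y)))): min(1, 1 − 0.5 + 0.1) = 0.6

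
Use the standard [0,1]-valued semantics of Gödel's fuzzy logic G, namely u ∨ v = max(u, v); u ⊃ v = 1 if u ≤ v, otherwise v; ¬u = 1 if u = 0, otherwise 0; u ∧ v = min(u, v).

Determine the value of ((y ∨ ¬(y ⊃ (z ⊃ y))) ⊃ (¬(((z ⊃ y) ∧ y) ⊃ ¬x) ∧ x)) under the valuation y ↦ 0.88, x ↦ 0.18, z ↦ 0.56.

(z ⊃ y): 0.56 ≤ 0.88, so result = 1
(y ⊃ (z ⊃ y)): 0.88 ≤ 1, so result = 1
¬(y ⊃ (z ⊃ y)): Gödel ¬ of 1 = 0 (operand ≠ 0)
(y ∨ ¬(y ⊃ (z ⊃ y))) = max(0.88, 0) = 0.88
(z ⊃ y): 0.56 ≤ 0.88, so result = 1
((z ⊃ y) ∧ y) = min(1, 0.88) = 0.88
¬x: Gödel ¬ of 0.18 = 0 (operand ≠ 0)
(((z ⊃ y) ∧ y) ⊃ ¬x): 0.88 > 0, so result = 0
¬(((z ⊃ y) ∧ y) ⊃ ¬x): Gödel ¬ of 0 = 1 (operand is 0)
(¬(((z ⊃ y) ∧ y) ⊃ ¬x) ∧ x) = min(1, 0.18) = 0.18
((y ∨ ¬(y ⊃ (z ⊃ y))) ⊃ (¬(((z ⊃ y) ∧ y) ⊃ ¬x) ∧ x)): 0.88 > 0.18, so result = 0.18

0.18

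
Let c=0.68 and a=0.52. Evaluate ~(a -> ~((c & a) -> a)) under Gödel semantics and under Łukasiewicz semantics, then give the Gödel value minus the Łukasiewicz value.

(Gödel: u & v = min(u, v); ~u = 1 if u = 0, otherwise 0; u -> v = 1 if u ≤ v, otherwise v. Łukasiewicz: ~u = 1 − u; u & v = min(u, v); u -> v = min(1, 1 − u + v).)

Gödel evaluation:
  (c & a) = min(0.68, 0.52) = 0.52
  ((c & a) -> a): 0.52 ≤ 0.52, so result = 1
  ~((c & a) -> a): Gödel ¬ of 1 = 0 (operand ≠ 0)
  (a -> ~((c & a) -> a)): 0.52 > 0, so result = 0
  ~(a -> ~((c & a) -> a)): Gödel ¬ of 0 = 1 (operand is 0)
  Gödel value = 1
Łukasiewicz evaluation:
  (c & a) = min(0.68, 0.52) = 0.52
  ((c & a) -> a): min(1, 1 − 0.52 + 0.52) = 1
  ~((c & a) -> a): Łukasiewicz ¬ gives 1 − 1 = 0
  (a -> ~((c & a) -> a)): min(1, 1 − 0.52 + 0) = 0.48
  ~(a -> ~((c & a) -> a)): Łukasiewicz ¬ gives 1 − 0.48 = 0.52
  Łukasiewicz value = 0.52
Difference: 1 − 0.52 = 0.48

0.48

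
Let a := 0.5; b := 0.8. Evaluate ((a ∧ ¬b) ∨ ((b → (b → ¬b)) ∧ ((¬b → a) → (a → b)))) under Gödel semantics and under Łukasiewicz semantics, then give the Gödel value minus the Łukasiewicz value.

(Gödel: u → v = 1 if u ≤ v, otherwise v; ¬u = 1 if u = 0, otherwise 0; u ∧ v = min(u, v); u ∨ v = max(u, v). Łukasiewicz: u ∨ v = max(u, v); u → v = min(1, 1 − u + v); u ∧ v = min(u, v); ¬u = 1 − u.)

Gödel evaluation:
  ¬b: Gödel ¬ of 0.8 = 0 (operand ≠ 0)
  (a ∧ ¬b) = min(0.5, 0) = 0
  ¬b: Gödel ¬ of 0.8 = 0 (operand ≠ 0)
  (b → ¬b): 0.8 > 0, so result = 0
  (b → (b → ¬b)): 0.8 > 0, so result = 0
  ¬b: Gödel ¬ of 0.8 = 0 (operand ≠ 0)
  (¬b → a): 0 ≤ 0.5, so result = 1
  (a → b): 0.5 ≤ 0.8, so result = 1
  ((¬b → a) → (a → b)): 1 ≤ 1, so result = 1
  ((b → (b → ¬b)) ∧ ((¬b → a) → (a → b))) = min(0, 1) = 0
  ((a ∧ ¬b) ∨ ((b → (b → ¬b)) ∧ ((¬b → a) → (a → b)))) = max(0, 0) = 0
  Gödel value = 0
Łukasiewicz evaluation:
  ¬b: Łukasiewicz ¬ gives 1 − 0.8 = 0.2
  (a ∧ ¬b) = min(0.5, 0.2) = 0.2
  ¬b: Łukasiewicz ¬ gives 1 − 0.8 = 0.2
  (b → ¬b): min(1, 1 − 0.8 + 0.2) = 0.4
  (b → (b → ¬b)): min(1, 1 − 0.8 + 0.4) = 0.6
  ¬b: Łukasiewicz ¬ gives 1 − 0.8 = 0.2
  (¬b → a): min(1, 1 − 0.2 + 0.5) = 1
  (a → b): min(1, 1 − 0.5 + 0.8) = 1
  ((¬b → a) → (a → b)): min(1, 1 − 1 + 1) = 1
  ((b → (b → ¬b)) ∧ ((¬b → a) → (a → b))) = min(0.6, 1) = 0.6
  ((a ∧ ¬b) ∨ ((b → (b → ¬b)) ∧ ((¬b → a) → (a → b)))) = max(0.2, 0.6) = 0.6
  Łukasiewicz value = 0.6
Difference: 0 − 0.6 = -0.60

-0.60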